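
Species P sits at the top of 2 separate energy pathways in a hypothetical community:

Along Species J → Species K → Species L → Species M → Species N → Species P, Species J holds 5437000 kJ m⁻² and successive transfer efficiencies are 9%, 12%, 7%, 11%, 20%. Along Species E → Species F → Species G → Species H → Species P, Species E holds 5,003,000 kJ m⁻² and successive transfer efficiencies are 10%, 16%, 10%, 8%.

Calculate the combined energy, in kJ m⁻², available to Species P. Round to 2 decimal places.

730.81 kJ m⁻²

Via Species J: 5437000 × 0.09 × 0.12 × 0.07 × 0.11 × 0.2 = 90.428184 kJ m⁻²
Via Species E: 5003000 × 0.1 × 0.16 × 0.1 × 0.08 = 640.384 kJ m⁻²
Total at Species P: 90.428184 + 640.384 = 730.812184 kJ m⁻²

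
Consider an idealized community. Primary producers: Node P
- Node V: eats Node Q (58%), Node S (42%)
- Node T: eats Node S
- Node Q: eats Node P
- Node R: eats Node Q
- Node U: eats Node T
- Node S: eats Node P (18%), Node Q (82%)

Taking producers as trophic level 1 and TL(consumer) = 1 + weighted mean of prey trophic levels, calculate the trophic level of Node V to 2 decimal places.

3.34

Node Q: 1 + 1 = 2
Node R: 1 + 2 = 3
Node S: 1 + (0.18×1 + 0.82×2) = 2.82
Node T: 1 + 2.82 = 3.82
Node U: 1 + 3.82 = 4.82
Node V: 1 + (0.58×2 + 0.42×2.82) = 3.3444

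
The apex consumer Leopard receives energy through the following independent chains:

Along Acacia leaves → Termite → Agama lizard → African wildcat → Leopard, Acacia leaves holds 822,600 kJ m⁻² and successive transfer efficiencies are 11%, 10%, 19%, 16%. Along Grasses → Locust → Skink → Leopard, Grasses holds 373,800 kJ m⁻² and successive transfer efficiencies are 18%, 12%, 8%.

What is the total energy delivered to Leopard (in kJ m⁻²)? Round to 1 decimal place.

921.0 kJ m⁻²

Via Acacia leaves: 822600 × 0.11 × 0.1 × 0.19 × 0.16 = 275.07744 kJ m⁻²
Via Grasses: 373800 × 0.18 × 0.12 × 0.08 = 645.9264 kJ m⁻²
Total at Leopard: 275.07744 + 645.9264 = 921.00384 kJ m⁻²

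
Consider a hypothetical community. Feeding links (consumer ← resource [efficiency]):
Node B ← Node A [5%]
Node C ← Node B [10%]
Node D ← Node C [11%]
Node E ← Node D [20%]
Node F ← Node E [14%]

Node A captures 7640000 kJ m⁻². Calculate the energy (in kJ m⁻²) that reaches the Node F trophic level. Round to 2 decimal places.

117.66 kJ m⁻²

Node B: 7640000 × 0.05 = 382000 kJ m⁻²
Node C: 382000 × 0.1 = 38200 kJ m⁻²
Node D: 38200 × 0.11 = 4202 kJ m⁻²
Node E: 4202 × 0.2 = 840.4 kJ m⁻²
Node F: 840.4 × 0.14 = 117.656 kJ m⁻²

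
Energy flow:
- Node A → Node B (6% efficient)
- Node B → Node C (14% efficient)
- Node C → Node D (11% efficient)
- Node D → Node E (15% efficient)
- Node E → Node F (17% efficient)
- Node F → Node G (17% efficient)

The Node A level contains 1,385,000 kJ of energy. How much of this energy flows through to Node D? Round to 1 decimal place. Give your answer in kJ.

Node B: 1385000 × 0.06 = 83100 kJ
Node C: 83100 × 0.14 = 11634 kJ
Node D: 11634 × 0.11 = 1279.74 kJ

1279.7 kJ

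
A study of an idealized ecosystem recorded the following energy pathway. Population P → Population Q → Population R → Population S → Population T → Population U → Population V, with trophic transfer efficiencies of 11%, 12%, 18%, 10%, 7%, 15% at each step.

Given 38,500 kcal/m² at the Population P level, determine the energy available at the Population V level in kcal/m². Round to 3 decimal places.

0.096 kcal/m²

Population Q: 38500 × 0.11 = 4235 kcal/m²
Population R: 4235 × 0.12 = 508.2 kcal/m²
Population S: 508.2 × 0.18 = 91.476 kcal/m²
Population T: 91.476 × 0.1 = 9.1476 kcal/m²
Population U: 9.1476 × 0.07 = 0.640332 kcal/m²
Population V: 0.640332 × 0.15 = 0.0960498 kcal/m²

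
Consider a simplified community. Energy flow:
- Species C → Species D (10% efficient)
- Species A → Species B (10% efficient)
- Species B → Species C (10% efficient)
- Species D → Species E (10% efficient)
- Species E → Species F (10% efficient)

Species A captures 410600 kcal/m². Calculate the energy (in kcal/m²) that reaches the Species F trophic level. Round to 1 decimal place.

Species B: 410600 × 0.1 = 41060 kcal/m²
Species C: 41060 × 0.1 = 4106 kcal/m²
Species D: 4106 × 0.1 = 410.6 kcal/m²
Species E: 410.6 × 0.1 = 41.06 kcal/m²
Species F: 41.06 × 0.1 = 4.106 kcal/m²

4.1 kcal/m²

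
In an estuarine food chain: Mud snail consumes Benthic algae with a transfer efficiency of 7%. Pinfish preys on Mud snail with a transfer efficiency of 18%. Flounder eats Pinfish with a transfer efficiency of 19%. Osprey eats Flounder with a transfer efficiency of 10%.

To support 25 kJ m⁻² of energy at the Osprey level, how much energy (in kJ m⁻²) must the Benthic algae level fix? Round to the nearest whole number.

Cumulative transfer efficiency: 0.07 × 0.18 × 0.19 × 0.1 = 0.0002394
Benthic algae energy = 25 / 0.0002394 = 104428 kJ m⁻²

104428 kJ m⁻²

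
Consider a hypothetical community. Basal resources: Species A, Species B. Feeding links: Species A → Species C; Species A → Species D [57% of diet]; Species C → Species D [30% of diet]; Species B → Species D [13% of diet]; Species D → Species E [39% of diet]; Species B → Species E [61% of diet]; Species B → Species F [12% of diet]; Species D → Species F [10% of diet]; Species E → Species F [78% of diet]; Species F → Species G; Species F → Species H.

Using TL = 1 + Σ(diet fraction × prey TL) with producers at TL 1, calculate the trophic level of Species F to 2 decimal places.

3.31

Species C: 1 + 1 = 2
Species D: 1 + (0.57×1 + 0.3×2 + 0.13×1) = 2.3
Species E: 1 + (0.39×2.3 + 0.61×1) = 2.507
Species F: 1 + (0.12×1 + 0.1×2.3 + 0.78×2.507) = 3.30546
Species G: 1 + 3.30546 = 4.30546
Species H: 1 + 3.30546 = 4.30546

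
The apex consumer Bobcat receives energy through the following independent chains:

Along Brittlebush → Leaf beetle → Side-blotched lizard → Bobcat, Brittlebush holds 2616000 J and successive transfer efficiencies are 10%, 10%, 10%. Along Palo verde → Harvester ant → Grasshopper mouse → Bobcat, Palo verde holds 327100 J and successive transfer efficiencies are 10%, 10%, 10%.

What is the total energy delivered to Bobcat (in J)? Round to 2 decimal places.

Via Brittlebush: 2616000 × 0.1 × 0.1 × 0.1 = 2616 J
Via Palo verde: 327100 × 0.1 × 0.1 × 0.1 = 327.1 J
Total at Bobcat: 2616 + 327.1 = 2943.1 J

2943.10 J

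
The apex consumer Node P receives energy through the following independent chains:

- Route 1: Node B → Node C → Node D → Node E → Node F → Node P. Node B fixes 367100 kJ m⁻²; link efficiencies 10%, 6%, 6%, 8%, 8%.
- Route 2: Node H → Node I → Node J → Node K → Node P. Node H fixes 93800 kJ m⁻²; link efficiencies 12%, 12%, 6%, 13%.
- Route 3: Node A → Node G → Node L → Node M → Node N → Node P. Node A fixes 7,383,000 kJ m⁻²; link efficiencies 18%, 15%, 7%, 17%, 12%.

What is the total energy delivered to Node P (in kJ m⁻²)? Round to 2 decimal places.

Route 1: 367100 × 0.1 × 0.06 × 0.06 × 0.08 × 0.08 = 0.8457984 kJ m⁻²
Route 2: 93800 × 0.12 × 0.12 × 0.06 × 0.13 = 10.535616 kJ m⁻²
Route 3: 7383000 × 0.18 × 0.15 × 0.07 × 0.17 × 0.12 = 284.658948 kJ m⁻²
Total at Node P: 0.8457984 + 10.535616 + 284.658948 = 296.0403624 kJ m⁻²

296.04 kJ m⁻²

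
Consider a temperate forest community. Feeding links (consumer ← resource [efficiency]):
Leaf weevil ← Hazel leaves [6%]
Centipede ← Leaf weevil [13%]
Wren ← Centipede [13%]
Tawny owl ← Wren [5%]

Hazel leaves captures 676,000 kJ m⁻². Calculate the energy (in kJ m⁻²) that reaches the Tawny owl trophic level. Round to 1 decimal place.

34.3 kJ m⁻²

Leaf weevil: 676000 × 0.06 = 40560 kJ m⁻²
Centipede: 40560 × 0.13 = 5272.8 kJ m⁻²
Wren: 5272.8 × 0.13 = 685.464 kJ m⁻²
Tawny owl: 685.464 × 0.05 = 34.2732 kJ m⁻²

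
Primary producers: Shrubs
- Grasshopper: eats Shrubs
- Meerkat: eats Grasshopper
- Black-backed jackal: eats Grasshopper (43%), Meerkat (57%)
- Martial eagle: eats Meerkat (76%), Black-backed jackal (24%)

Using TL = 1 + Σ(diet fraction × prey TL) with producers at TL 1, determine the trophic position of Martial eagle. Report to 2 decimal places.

4.14

Grasshopper: 1 + 1 = 2
Meerkat: 1 + 2 = 3
Black-backed jackal: 1 + (0.43×2 + 0.57×3) = 3.57
Martial eagle: 1 + (0.76×3 + 0.24×3.57) = 4.1368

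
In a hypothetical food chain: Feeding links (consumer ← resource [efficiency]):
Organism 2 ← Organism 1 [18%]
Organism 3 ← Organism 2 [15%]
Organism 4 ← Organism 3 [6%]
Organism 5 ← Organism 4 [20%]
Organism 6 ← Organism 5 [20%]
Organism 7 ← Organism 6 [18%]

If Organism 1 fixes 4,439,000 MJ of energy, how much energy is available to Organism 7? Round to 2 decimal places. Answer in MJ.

51.78 MJ

Organism 2: 4439000 × 0.18 = 799020 MJ
Organism 3: 799020 × 0.15 = 119853 MJ
Organism 4: 119853 × 0.06 = 7191.18 MJ
Organism 5: 7191.18 × 0.2 = 1438.236 MJ
Organism 6: 1438.236 × 0.2 = 287.6472 MJ
Organism 7: 287.6472 × 0.18 = 51.776496 MJ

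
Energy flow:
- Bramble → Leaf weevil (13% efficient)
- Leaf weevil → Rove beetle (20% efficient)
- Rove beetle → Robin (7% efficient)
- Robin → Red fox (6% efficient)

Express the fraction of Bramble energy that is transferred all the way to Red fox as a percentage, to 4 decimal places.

0.0109%

Product of link efficiencies: 0.13 × 0.2 × 0.07 × 0.06 = 0.0001092
As a percentage: 0.0001092 × 100 = 0.0109%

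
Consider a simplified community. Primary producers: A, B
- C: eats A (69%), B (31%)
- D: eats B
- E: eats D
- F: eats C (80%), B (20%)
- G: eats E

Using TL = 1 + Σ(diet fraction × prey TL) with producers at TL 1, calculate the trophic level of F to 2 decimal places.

2.80

C: 1 + (0.69×1 + 0.31×1) = 2
D: 1 + 1 = 2
E: 1 + 2 = 3
F: 1 + (0.8×2 + 0.2×1) = 2.8
G: 1 + 3 = 4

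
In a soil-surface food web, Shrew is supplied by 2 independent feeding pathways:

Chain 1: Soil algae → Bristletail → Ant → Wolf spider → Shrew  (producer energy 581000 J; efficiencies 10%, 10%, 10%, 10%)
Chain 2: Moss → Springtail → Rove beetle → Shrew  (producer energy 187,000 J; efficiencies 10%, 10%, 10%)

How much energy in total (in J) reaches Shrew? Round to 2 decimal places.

245.10 J

Chain 1: 581000 × 0.1 × 0.1 × 0.1 × 0.1 = 58.1 J
Chain 2: 187000 × 0.1 × 0.1 × 0.1 = 187 J
Total at Shrew: 58.1 + 187 = 245.1 J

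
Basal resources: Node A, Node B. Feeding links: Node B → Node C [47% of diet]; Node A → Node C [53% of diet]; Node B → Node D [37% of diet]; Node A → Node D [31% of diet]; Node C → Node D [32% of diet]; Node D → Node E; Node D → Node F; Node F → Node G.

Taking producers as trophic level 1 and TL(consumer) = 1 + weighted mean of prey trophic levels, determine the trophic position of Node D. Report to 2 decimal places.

Node C: 1 + (0.47×1 + 0.53×1) = 2
Node D: 1 + (0.37×1 + 0.31×1 + 0.32×2) = 2.32
Node E: 1 + 2.32 = 3.32
Node F: 1 + 2.32 = 3.32
Node G: 1 + 3.32 = 4.32

2.32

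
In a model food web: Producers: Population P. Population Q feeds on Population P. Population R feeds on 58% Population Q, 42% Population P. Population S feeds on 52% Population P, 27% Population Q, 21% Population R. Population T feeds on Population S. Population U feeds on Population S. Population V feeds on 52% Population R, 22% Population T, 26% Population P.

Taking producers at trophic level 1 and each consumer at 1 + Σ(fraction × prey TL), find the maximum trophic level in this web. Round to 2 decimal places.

3.60

Population Q: 1 + 1 = 2
Population R: 1 + (0.58×2 + 0.42×1) = 2.58
Population S: 1 + (0.52×1 + 0.27×2 + 0.21×2.58) = 2.6018
Population T: 1 + 2.6018 = 3.6018
Population U: 1 + 2.6018 = 3.6018
Population V: 1 + (0.52×2.58 + 0.22×3.6018 + 0.26×1) = 3.393996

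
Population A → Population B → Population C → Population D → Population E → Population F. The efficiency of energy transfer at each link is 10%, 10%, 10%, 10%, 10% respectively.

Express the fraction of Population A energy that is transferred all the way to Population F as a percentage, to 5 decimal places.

Product of link efficiencies: 0.1 × 0.1 × 0.1 × 0.1 × 0.1 = 0.00001
As a percentage: 0.00001 × 100 = 0.00100%

0.00100%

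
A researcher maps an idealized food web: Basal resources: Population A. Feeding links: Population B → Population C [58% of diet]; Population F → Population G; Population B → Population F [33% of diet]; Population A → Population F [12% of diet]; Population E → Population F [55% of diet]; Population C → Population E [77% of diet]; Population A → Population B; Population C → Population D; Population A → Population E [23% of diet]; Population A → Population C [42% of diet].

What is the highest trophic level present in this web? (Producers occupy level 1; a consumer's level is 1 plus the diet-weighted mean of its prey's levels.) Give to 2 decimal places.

Population B: 1 + 1 = 2
Population C: 1 + (0.58×2 + 0.42×1) = 2.58
Population D: 1 + 2.58 = 3.58
Population E: 1 + (0.23×1 + 0.77×2.58) = 3.2166
Population F: 1 + (0.33×2 + 0.12×1 + 0.55×3.2166) = 3.54913
Population G: 1 + 3.54913 = 4.54913

4.55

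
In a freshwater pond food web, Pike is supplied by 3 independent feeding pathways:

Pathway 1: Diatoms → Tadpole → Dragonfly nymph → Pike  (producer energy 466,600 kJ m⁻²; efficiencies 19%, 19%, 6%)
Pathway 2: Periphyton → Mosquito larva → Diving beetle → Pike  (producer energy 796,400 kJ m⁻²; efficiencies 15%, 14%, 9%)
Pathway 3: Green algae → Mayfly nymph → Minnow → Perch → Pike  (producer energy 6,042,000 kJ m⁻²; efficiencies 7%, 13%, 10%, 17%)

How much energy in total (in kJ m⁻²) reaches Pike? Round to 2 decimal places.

Pathway 1: 466600 × 0.19 × 0.19 × 0.06 = 1010.6556 kJ m⁻²
Pathway 2: 796400 × 0.15 × 0.14 × 0.09 = 1505.196 kJ m⁻²
Pathway 3: 6042000 × 0.07 × 0.13 × 0.1 × 0.17 = 934.6974 kJ m⁻²
Total at Pike: 1010.6556 + 1505.196 + 934.6974 = 3450.549 kJ m⁻²

3450.55 kJ m⁻²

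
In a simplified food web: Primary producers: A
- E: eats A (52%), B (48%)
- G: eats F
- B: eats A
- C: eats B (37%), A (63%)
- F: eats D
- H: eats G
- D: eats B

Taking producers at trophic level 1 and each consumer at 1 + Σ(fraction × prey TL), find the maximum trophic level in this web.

6

B: 1 + 1 = 2
C: 1 + (0.37×2 + 0.63×1) = 2.37
D: 1 + 2 = 3
E: 1 + (0.52×1 + 0.48×2) = 2.48
F: 1 + 3 = 4
G: 1 + 4 = 5
H: 1 + 5 = 6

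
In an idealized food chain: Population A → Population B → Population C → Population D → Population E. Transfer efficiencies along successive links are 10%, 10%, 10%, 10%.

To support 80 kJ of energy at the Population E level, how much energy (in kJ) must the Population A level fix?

800000 kJ

Cumulative transfer efficiency: 0.1 × 0.1 × 0.1 × 0.1 = 0.0001
Population A energy = 80 / 0.0001 = 800000 kJ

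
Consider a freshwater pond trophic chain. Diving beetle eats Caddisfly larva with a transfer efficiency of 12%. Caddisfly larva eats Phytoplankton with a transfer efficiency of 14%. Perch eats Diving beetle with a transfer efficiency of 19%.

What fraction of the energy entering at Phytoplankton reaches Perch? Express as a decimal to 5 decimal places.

Product of link efficiencies: 0.14 × 0.12 × 0.19 = 0.003192

0.00319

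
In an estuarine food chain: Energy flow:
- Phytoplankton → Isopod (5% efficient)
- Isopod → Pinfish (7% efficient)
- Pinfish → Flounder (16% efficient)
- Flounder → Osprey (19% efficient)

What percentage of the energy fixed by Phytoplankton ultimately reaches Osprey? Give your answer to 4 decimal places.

0.0106%

Product of link efficiencies: 0.05 × 0.07 × 0.16 × 0.19 = 0.0001064
As a percentage: 0.0001064 × 100 = 0.0106%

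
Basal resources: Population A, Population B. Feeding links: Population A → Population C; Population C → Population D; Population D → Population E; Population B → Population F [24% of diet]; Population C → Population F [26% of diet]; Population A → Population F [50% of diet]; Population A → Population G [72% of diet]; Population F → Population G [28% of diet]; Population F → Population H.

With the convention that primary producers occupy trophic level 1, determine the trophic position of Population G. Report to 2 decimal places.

Population C: 1 + 1 = 2
Population D: 1 + 2 = 3
Population E: 1 + 3 = 4
Population F: 1 + (0.24×1 + 0.26×2 + 0.5×1) = 2.26
Population G: 1 + (0.72×1 + 0.28×2.26) = 2.3528
Population H: 1 + 2.26 = 3.26

2.35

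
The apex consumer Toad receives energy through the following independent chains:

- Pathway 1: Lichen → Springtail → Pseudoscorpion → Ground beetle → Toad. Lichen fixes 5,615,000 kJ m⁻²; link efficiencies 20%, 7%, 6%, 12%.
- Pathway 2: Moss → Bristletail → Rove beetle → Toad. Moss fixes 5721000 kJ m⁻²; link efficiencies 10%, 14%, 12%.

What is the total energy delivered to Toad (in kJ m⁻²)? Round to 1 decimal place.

Pathway 1: 5615000 × 0.2 × 0.07 × 0.06 × 0.12 = 565.992 kJ m⁻²
Pathway 2: 5721000 × 0.1 × 0.14 × 0.12 = 9611.28 kJ m⁻²
Total at Toad: 565.992 + 9611.28 = 10177.272 kJ m⁻²

10177.3 kJ m⁻²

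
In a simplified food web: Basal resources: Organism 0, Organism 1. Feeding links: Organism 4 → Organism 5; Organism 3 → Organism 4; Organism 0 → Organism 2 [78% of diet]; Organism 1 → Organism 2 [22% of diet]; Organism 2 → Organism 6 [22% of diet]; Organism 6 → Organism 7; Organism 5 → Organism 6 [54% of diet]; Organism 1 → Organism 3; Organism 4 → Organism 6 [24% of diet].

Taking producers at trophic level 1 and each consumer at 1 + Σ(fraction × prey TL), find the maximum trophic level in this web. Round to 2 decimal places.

5.32

Organism 2: 1 + (0.22×1 + 0.78×1) = 2
Organism 3: 1 + 1 = 2
Organism 4: 1 + 2 = 3
Organism 5: 1 + 3 = 4
Organism 6: 1 + (0.54×4 + 0.24×3 + 0.22×2) = 4.32
Organism 7: 1 + 4.32 = 5.32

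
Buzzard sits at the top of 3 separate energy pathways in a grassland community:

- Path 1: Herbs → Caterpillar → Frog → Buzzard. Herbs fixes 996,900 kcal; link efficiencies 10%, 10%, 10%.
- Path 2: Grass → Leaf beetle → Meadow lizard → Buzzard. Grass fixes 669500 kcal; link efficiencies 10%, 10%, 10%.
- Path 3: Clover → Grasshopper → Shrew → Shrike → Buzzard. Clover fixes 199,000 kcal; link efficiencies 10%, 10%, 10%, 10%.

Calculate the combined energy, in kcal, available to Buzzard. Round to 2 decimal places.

Path 1: 996900 × 0.1 × 0.1 × 0.1 = 996.9 kcal
Path 2: 669500 × 0.1 × 0.1 × 0.1 = 669.5 kcal
Path 3: 199000 × 0.1 × 0.1 × 0.1 × 0.1 = 19.9 kcal
Total at Buzzard: 996.9 + 669.5 + 19.9 = 1686.3 kcal

1686.30 kcal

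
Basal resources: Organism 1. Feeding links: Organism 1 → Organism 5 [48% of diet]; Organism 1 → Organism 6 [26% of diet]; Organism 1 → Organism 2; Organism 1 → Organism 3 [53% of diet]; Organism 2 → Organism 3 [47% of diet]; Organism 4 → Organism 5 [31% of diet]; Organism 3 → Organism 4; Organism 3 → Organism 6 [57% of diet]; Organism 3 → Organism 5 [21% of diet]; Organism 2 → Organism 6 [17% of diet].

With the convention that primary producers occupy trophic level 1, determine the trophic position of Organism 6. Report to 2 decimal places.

3.01

Organism 2: 1 + 1 = 2
Organism 3: 1 + (0.47×2 + 0.53×1) = 2.47
Organism 4: 1 + 2.47 = 3.47
Organism 5: 1 + (0.21×2.47 + 0.31×3.47 + 0.48×1) = 3.0744
Organism 6: 1 + (0.57×2.47 + 0.26×1 + 0.17×2) = 3.0079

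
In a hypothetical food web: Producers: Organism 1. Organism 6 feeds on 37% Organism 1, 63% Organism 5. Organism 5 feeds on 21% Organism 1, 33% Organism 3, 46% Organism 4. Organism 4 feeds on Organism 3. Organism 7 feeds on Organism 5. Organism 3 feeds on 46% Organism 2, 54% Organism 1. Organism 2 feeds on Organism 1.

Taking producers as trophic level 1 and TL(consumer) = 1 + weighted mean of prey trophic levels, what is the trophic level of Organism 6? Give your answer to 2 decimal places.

Organism 2: 1 + 1 = 2
Organism 3: 1 + (0.46×2 + 0.54×1) = 2.46
Organism 4: 1 + 2.46 = 3.46
Organism 5: 1 + (0.21×1 + 0.33×2.46 + 0.46×3.46) = 3.6134
Organism 6: 1 + (0.37×1 + 0.63×3.6134) = 3.646442
Organism 7: 1 + 3.6134 = 4.6134

3.65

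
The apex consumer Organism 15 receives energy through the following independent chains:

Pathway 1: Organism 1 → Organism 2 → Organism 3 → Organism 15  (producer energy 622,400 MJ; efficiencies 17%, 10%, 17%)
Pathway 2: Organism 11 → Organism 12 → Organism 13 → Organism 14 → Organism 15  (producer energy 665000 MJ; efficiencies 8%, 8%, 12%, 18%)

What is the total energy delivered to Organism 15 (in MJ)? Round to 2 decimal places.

Pathway 1: 622400 × 0.17 × 0.1 × 0.17 = 1798.736 MJ
Pathway 2: 665000 × 0.08 × 0.08 × 0.12 × 0.18 = 91.9296 MJ
Total at Organism 15: 1798.736 + 91.9296 = 1890.6656 MJ

1890.67 MJ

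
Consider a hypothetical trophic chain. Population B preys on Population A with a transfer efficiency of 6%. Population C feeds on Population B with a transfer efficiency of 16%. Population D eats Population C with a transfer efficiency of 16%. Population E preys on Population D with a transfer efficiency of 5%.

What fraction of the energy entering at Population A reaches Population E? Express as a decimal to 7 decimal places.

0.0000768

Product of link efficiencies: 0.06 × 0.16 × 0.16 × 0.05 = 0.0000768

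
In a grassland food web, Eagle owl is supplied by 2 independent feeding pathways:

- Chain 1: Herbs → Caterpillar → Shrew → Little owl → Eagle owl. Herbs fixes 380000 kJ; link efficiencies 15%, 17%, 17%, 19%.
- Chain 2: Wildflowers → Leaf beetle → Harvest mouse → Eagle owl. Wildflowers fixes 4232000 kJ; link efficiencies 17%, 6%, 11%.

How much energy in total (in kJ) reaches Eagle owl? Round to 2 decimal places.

Chain 1: 380000 × 0.15 × 0.17 × 0.17 × 0.19 = 312.987 kJ
Chain 2: 4232000 × 0.17 × 0.06 × 0.11 = 4748.304 kJ
Total at Eagle owl: 312.987 + 4748.304 = 5061.291 kJ

5061.29 kJ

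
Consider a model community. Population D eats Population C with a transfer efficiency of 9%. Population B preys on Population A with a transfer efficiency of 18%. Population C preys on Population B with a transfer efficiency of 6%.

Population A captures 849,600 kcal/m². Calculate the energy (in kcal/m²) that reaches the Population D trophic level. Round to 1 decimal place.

Population B: 849600 × 0.18 = 152928 kcal/m²
Population C: 152928 × 0.06 = 9175.68 kcal/m²
Population D: 9175.68 × 0.09 = 825.8112 kcal/m²

825.8 kcal/m²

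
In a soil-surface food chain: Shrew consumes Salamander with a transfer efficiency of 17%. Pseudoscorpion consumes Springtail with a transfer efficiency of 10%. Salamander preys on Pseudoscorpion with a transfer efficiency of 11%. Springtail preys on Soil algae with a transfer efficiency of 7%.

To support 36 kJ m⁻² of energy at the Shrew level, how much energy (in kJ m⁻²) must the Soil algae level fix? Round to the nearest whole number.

275019 kJ m⁻²

Cumulative transfer efficiency: 0.07 × 0.1 × 0.11 × 0.17 = 0.0001309
Soil algae energy = 36 / 0.0001309 = 275019 kJ m⁻²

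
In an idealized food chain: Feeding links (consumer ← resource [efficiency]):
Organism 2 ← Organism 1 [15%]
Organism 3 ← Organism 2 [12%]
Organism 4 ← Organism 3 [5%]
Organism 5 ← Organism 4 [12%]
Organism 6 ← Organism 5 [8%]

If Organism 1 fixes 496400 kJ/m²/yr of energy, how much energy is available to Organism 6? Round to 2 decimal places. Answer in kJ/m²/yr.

Organism 2: 496400 × 0.15 = 74460 kJ/m²/yr
Organism 3: 74460 × 0.12 = 8935.2 kJ/m²/yr
Organism 4: 8935.2 × 0.05 = 446.76 kJ/m²/yr
Organism 5: 446.76 × 0.12 = 53.6112 kJ/m²/yr
Organism 6: 53.6112 × 0.08 = 4.288896 kJ/m²/yr

4.29 kJ/m²/yr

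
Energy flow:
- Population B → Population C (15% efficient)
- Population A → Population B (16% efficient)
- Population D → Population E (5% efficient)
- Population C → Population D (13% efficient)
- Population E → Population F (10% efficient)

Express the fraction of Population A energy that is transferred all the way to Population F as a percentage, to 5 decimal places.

Product of link efficiencies: 0.16 × 0.15 × 0.13 × 0.05 × 0.1 = 0.0000156
As a percentage: 0.0000156 × 100 = 0.00156%

0.00156%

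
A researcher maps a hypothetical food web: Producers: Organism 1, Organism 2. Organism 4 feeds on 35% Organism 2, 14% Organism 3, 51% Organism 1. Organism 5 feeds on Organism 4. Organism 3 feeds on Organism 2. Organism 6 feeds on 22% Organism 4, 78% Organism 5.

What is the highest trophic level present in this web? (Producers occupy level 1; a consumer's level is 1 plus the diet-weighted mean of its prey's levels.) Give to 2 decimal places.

3.92

Organism 3: 1 + 1 = 2
Organism 4: 1 + (0.35×1 + 0.14×2 + 0.51×1) = 2.14
Organism 5: 1 + 2.14 = 3.14
Organism 6: 1 + (0.22×2.14 + 0.78×3.14) = 3.92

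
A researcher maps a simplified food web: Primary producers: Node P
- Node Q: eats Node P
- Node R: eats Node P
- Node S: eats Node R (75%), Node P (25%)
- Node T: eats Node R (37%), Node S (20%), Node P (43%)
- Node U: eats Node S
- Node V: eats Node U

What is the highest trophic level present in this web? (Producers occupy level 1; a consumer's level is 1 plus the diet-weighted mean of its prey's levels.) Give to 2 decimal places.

Node Q: 1 + 1 = 2
Node R: 1 + 1 = 2
Node S: 1 + (0.75×2 + 0.25×1) = 2.75
Node T: 1 + (0.37×2 + 0.2×2.75 + 0.43×1) = 2.72
Node U: 1 + 2.75 = 3.75
Node V: 1 + 3.75 = 4.75

4.75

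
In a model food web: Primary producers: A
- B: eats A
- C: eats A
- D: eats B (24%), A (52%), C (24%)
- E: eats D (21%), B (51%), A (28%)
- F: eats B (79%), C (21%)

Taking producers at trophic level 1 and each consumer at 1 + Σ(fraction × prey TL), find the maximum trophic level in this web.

3

B: 1 + 1 = 2
C: 1 + 1 = 2
D: 1 + (0.24×2 + 0.52×1 + 0.24×2) = 2.48
E: 1 + (0.21×2.48 + 0.51×2 + 0.28×1) = 2.8208
F: 1 + (0.79×2 + 0.21×2) = 3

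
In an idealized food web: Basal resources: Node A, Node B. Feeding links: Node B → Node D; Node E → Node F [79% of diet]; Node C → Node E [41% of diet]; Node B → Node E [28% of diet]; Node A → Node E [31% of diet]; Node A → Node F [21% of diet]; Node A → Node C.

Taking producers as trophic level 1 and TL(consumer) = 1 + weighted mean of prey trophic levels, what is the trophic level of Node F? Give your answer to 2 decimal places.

Node C: 1 + 1 = 2
Node D: 1 + 1 = 2
Node E: 1 + (0.41×2 + 0.31×1 + 0.28×1) = 2.41
Node F: 1 + (0.21×1 + 0.79×2.41) = 3.1139

3.11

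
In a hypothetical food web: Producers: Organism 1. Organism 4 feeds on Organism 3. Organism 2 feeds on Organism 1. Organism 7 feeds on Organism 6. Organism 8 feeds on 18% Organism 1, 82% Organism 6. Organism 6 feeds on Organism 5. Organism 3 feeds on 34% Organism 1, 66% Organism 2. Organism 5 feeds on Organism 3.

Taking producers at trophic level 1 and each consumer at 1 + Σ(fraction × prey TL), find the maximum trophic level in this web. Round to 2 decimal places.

Organism 2: 1 + 1 = 2
Organism 3: 1 + (0.34×1 + 0.66×2) = 2.66
Organism 4: 1 + 2.66 = 3.66
Organism 5: 1 + 2.66 = 3.66
Organism 6: 1 + 3.66 = 4.66
Organism 7: 1 + 4.66 = 5.66
Organism 8: 1 + (0.18×1 + 0.82×4.66) = 5.0012

5.66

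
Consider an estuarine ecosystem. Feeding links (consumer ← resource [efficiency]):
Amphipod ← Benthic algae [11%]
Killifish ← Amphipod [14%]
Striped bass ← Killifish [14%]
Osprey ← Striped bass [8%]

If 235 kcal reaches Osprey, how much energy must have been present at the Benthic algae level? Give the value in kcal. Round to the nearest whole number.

Cumulative transfer efficiency: 0.11 × 0.14 × 0.14 × 0.08 = 0.00017248
Benthic algae energy = 235 / 0.00017248 = 1362477 kcal

1362477 kcal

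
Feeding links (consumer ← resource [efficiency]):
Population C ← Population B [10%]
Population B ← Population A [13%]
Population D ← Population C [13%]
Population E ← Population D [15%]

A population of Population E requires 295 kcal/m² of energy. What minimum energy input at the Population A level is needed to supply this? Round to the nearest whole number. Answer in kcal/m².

1163708 kcal/m²

Cumulative transfer efficiency: 0.13 × 0.1 × 0.13 × 0.15 = 0.0002535
Population A energy = 295 / 0.0002535 = 1163708 kcal/m²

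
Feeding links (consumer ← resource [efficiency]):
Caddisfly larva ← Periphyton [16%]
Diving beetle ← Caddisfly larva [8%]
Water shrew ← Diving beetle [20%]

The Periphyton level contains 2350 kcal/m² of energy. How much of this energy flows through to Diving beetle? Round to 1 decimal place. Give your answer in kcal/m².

Caddisfly larva: 2350 × 0.16 = 376 kcal/m²
Diving beetle: 376 × 0.08 = 30.08 kcal/m²

30.1 kcal/m²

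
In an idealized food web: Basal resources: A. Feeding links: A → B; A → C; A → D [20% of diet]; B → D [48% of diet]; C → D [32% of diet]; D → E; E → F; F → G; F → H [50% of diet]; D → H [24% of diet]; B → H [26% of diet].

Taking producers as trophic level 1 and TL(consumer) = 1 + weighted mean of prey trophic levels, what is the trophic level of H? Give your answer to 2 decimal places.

4.59

B: 1 + 1 = 2
C: 1 + 1 = 2
D: 1 + (0.2×1 + 0.48×2 + 0.32×2) = 2.8
E: 1 + 2.8 = 3.8
F: 1 + 3.8 = 4.8
G: 1 + 4.8 = 5.8
H: 1 + (0.5×4.8 + 0.24×2.8 + 0.26×2) = 4.592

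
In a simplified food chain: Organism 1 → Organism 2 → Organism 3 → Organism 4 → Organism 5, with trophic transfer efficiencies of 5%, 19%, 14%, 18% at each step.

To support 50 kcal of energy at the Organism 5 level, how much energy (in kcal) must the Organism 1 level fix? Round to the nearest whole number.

Cumulative transfer efficiency: 0.05 × 0.19 × 0.14 × 0.18 = 0.0002394
Organism 1 energy = 50 / 0.0002394 = 208855 kcal

208855 kcal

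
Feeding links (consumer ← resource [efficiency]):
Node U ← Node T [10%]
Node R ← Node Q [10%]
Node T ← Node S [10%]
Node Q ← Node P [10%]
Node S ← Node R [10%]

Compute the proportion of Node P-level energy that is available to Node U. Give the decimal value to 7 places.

Product of link efficiencies: 0.1 × 0.1 × 0.1 × 0.1 × 0.1 = 0.00001

0.0000100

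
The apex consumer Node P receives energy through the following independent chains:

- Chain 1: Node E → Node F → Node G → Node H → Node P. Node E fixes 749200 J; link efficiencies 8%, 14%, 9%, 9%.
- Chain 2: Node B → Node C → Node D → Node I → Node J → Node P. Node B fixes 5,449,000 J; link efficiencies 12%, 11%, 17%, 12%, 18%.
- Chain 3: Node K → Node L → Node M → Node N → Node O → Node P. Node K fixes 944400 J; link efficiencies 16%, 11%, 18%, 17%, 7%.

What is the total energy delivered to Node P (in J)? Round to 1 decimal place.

367.7 J

Chain 1: 749200 × 0.08 × 0.14 × 0.09 × 0.09 = 67.967424 J
Chain 2: 5449000 × 0.12 × 0.11 × 0.17 × 0.12 × 0.18 = 264.1152096 J
Chain 3: 944400 × 0.16 × 0.11 × 0.18 × 0.17 × 0.07 = 35.60312448 J
Total at Node P: 67.967424 + 264.1152096 + 35.60312448 = 367.68575808 J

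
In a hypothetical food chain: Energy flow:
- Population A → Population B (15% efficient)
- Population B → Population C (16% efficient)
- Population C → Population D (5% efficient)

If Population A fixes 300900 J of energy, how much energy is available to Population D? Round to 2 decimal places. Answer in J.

361.08 J

Population B: 300900 × 0.15 = 45135 J
Population C: 45135 × 0.16 = 7221.6 J
Population D: 7221.6 × 0.05 = 361.08 J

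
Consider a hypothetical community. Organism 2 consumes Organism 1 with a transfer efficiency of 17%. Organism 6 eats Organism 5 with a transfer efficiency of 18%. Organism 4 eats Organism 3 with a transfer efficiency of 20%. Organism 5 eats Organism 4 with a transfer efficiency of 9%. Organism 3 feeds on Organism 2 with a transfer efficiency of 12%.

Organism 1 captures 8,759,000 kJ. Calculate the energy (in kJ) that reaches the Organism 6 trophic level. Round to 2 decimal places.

Organism 2: 8759000 × 0.17 = 1489030 kJ
Organism 3: 1489030 × 0.12 = 178683.6 kJ
Organism 4: 178683.6 × 0.2 = 35736.72 kJ
Organism 5: 35736.72 × 0.09 = 3216.3048 kJ
Organism 6: 3216.3048 × 0.18 = 578.934864 kJ

578.93 kJ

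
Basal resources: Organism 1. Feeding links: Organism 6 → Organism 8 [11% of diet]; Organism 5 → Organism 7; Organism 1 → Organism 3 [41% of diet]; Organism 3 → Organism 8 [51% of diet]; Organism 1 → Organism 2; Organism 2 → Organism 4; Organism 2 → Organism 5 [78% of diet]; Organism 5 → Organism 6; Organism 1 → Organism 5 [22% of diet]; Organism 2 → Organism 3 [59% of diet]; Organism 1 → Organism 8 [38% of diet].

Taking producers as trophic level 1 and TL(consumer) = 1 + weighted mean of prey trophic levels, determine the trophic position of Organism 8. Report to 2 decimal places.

3.12

Organism 2: 1 + 1 = 2
Organism 3: 1 + (0.41×1 + 0.59×2) = 2.59
Organism 4: 1 + 2 = 3
Organism 5: 1 + (0.22×1 + 0.78×2) = 2.78
Organism 6: 1 + 2.78 = 3.78
Organism 7: 1 + 2.78 = 3.78
Organism 8: 1 + (0.38×1 + 0.11×3.78 + 0.51×2.59) = 3.1167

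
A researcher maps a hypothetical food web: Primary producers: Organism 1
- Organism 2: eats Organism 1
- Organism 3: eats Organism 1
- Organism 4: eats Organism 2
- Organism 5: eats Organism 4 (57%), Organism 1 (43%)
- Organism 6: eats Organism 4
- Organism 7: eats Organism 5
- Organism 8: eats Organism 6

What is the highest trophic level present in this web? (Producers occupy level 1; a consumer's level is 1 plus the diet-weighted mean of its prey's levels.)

5

Organism 2: 1 + 1 = 2
Organism 3: 1 + 1 = 2
Organism 4: 1 + 2 = 3
Organism 5: 1 + (0.57×3 + 0.43×1) = 3.14
Organism 6: 1 + 3 = 4
Organism 7: 1 + 3.14 = 4.14
Organism 8: 1 + 4 = 5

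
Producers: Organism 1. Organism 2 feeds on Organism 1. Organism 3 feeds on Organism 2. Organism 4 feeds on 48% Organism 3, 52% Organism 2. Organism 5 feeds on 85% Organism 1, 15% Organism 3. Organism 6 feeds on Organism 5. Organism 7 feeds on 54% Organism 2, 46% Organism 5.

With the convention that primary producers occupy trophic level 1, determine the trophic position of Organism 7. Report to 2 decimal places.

Organism 2: 1 + 1 = 2
Organism 3: 1 + 2 = 3
Organism 4: 1 + (0.48×3 + 0.52×2) = 3.48
Organism 5: 1 + (0.85×1 + 0.15×3) = 2.3
Organism 6: 1 + 2.3 = 3.3
Organism 7: 1 + (0.54×2 + 0.46×2.3) = 3.138

3.14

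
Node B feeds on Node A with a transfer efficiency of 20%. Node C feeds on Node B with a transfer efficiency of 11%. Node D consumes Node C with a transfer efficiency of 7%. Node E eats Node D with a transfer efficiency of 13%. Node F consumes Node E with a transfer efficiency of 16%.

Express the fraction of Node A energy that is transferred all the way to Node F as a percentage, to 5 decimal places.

Product of link efficiencies: 0.2 × 0.11 × 0.07 × 0.13 × 0.16 = 0.000032032
As a percentage: 0.000032032 × 100 = 0.00320%

0.00320%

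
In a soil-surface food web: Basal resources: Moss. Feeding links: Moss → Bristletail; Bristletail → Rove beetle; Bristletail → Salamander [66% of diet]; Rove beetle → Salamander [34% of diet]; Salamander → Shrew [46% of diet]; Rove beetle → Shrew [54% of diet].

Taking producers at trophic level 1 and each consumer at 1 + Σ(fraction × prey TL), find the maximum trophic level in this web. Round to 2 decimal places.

Bristletail: 1 + 1 = 2
Rove beetle: 1 + 2 = 3
Salamander: 1 + (0.66×2 + 0.34×3) = 3.34
Shrew: 1 + (0.46×3.34 + 0.54×3) = 4.1564

4.16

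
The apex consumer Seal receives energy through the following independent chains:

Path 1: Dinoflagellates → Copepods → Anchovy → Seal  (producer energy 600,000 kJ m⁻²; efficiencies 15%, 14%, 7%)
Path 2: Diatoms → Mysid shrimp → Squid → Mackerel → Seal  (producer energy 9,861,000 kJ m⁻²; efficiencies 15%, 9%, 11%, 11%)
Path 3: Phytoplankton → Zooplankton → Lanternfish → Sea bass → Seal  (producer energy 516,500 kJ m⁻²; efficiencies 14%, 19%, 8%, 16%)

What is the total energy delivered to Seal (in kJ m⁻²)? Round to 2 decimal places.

Path 1: 600000 × 0.15 × 0.14 × 0.07 = 882 kJ m⁻²
Path 2: 9861000 × 0.15 × 0.09 × 0.11 × 0.11 = 1610.79435 kJ m⁻²
Path 3: 516500 × 0.14 × 0.19 × 0.08 × 0.16 = 175.85792 kJ m⁻²
Total at Seal: 882 + 1610.79435 + 175.85792 = 2668.65227 kJ m⁻²

2668.65 kJ m⁻²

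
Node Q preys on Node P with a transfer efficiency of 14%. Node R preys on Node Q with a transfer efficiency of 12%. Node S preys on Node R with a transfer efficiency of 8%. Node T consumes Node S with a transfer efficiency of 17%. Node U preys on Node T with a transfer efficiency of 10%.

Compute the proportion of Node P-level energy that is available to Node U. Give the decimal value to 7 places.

Product of link efficiencies: 0.14 × 0.12 × 0.08 × 0.17 × 0.1 = 0.000022848

0.0000228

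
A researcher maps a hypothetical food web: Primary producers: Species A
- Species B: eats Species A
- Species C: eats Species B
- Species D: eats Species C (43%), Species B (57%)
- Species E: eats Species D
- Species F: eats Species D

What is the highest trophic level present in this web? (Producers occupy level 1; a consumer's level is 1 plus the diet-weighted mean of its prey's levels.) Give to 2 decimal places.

4.43

Species B: 1 + 1 = 2
Species C: 1 + 2 = 3
Species D: 1 + (0.43×3 + 0.57×2) = 3.43
Species E: 1 + 3.43 = 4.43
Species F: 1 + 3.43 = 4.43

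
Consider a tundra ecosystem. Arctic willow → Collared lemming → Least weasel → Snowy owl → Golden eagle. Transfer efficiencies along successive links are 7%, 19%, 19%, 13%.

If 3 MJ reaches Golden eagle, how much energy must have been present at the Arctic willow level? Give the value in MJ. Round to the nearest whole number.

9132 MJ

Cumulative transfer efficiency: 0.07 × 0.19 × 0.19 × 0.13 = 0.00032851
Arctic willow energy = 3 / 0.00032851 = 9132 MJ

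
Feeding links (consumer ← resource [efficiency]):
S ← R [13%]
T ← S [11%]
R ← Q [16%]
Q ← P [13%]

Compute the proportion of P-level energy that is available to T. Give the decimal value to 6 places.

Product of link efficiencies: 0.13 × 0.16 × 0.13 × 0.11 = 0.00029744

0.000297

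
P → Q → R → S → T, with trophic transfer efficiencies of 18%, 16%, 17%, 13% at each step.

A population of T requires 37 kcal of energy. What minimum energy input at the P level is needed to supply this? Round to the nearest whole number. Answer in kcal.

58132 kcal

Cumulative transfer efficiency: 0.18 × 0.16 × 0.17 × 0.13 = 0.00063648
P energy = 37 / 0.00063648 = 58132 kcal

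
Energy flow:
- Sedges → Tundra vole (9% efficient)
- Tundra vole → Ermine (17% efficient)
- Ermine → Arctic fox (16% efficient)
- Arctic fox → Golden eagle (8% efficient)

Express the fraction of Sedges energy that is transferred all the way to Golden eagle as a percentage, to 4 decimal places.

Product of link efficiencies: 0.09 × 0.17 × 0.16 × 0.08 = 0.00019584
As a percentage: 0.00019584 × 100 = 0.0196%

0.0196%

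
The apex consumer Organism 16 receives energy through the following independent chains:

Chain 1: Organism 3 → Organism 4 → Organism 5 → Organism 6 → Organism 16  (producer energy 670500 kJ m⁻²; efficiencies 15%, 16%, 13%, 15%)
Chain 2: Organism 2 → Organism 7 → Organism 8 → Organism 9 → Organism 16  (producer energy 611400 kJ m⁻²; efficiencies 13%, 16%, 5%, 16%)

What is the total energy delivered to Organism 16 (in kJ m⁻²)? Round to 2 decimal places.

Chain 1: 670500 × 0.15 × 0.16 × 0.13 × 0.15 = 313.794 kJ m⁻²
Chain 2: 611400 × 0.13 × 0.16 × 0.05 × 0.16 = 101.73696 kJ m⁻²
Total at Organism 16: 313.794 + 101.73696 = 415.53096 kJ m⁻²

415.53 kJ m⁻²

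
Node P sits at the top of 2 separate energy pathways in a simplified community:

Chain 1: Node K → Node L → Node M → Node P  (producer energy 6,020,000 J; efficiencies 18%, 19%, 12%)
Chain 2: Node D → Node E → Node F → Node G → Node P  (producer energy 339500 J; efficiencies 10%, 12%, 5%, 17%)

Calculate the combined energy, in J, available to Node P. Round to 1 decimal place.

Chain 1: 6020000 × 0.18 × 0.19 × 0.12 = 24706.08 J
Chain 2: 339500 × 0.1 × 0.12 × 0.05 × 0.17 = 34.629 J
Total at Node P: 24706.08 + 34.629 = 24740.709 J

24740.7 J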